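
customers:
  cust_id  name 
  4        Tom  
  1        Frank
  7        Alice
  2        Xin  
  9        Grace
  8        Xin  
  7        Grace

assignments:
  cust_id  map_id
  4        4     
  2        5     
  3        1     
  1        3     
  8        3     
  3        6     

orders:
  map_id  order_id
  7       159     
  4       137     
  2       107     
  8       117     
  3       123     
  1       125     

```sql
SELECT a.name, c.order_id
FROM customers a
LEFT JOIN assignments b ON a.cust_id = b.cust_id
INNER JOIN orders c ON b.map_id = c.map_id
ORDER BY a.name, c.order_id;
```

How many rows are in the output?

3

Step 1 — a LEFT JOIN b on cust_id → 7 row(s).
Then INNER JOIN `orders c` on map_id: keep only rows whose b.map_id appears in c.
Result: 3 row(s).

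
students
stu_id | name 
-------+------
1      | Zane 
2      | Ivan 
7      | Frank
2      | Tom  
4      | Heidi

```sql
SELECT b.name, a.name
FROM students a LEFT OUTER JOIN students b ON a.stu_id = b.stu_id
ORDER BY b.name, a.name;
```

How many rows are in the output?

LEFT JOIN keeps every row from `students a`; unmatched rows get NULL for `students b`'s columns.
Matching on a.stu_id = b.stu_id.
- a[0] stu_id=1 → 1 match(es) in b → 1 row(s).
- a[1] stu_id=2 → 2 match(es) in b → 2 row(s).
- a[2] stu_id=7 → 1 match(es) in b → 1 row(s).
- a[3] stu_id=2 → 2 match(es) in b → 2 row(s).
- a[4] stu_id=4 → 1 match(es) in b → 1 row(s).
Total: 7 rows.

7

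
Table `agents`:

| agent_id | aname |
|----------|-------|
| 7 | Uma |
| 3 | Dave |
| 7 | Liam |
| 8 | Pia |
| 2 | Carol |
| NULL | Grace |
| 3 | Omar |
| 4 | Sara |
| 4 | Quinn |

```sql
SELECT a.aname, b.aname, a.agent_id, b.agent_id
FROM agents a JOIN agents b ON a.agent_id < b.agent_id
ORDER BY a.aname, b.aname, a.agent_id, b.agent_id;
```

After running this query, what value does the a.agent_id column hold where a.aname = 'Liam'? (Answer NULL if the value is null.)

INNER JOIN keeps only pairs where the ON condition holds.
Matching on a.agent_id < b.agent_id. A NULL in a compared column never satisfies the condition.
Matched pairs: 25.

7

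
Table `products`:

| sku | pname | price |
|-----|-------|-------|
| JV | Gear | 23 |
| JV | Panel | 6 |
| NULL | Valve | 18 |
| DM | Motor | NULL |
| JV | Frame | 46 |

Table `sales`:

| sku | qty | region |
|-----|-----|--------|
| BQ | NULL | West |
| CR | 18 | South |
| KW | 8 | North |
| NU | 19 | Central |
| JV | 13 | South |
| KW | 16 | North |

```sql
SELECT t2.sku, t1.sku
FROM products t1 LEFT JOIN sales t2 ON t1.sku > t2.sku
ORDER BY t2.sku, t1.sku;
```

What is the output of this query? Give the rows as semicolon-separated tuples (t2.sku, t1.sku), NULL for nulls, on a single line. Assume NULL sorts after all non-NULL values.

(BQ, DM); (BQ, JV); (BQ, JV); (BQ, JV); (CR, DM); (CR, JV); (CR, JV); (CR, JV); (NULL, NULL)

LEFT JOIN keeps every row from `products`; unmatched rows get NULL for `sales`'s columns.
Matching on t1.sku > t2.sku. A NULL in a compared column never satisfies the condition.
- t1 (sku=JV) pairs with 2 row(s) of t2.
- t1 (sku=JV) pairs with 2 row(s) of t2.
- t1 (sku=NULL) has no partner → padded with NULL.
- t1 (sku=DM) pairs with 2 row(s) of t2.
- t1 (sku=JV) pairs with 2 row(s) of t2.
After projecting and ordering:
t2.sku | t1.sku
BQ | DM
BQ | JV
BQ | JV
BQ | JV
CR | DM
CR | JV
CR | JV
CR | JV
NULL | NULL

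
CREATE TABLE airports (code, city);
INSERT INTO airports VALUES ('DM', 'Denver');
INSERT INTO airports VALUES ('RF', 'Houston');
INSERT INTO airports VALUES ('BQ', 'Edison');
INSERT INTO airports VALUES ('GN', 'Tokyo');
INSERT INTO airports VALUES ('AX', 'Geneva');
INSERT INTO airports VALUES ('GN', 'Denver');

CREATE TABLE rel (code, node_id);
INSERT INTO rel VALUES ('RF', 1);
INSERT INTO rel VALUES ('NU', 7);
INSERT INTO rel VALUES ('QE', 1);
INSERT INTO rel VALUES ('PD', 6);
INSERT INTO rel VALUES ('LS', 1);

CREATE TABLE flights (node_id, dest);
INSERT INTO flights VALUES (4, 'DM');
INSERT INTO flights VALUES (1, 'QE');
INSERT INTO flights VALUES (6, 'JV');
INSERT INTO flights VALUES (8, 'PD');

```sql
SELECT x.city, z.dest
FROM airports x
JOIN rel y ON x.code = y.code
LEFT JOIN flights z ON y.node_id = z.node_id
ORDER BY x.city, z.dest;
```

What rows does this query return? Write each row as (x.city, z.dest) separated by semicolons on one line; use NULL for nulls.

(Houston, QE)

Joins associate left-to-right: airports INNER JOIN rel on code gives 1 intermediate row(s).
Then LEFT JOIN `flights z` on node_id: each of those 1 rows is kept; rows whose y.node_id has no match in z get NULL for z's columns.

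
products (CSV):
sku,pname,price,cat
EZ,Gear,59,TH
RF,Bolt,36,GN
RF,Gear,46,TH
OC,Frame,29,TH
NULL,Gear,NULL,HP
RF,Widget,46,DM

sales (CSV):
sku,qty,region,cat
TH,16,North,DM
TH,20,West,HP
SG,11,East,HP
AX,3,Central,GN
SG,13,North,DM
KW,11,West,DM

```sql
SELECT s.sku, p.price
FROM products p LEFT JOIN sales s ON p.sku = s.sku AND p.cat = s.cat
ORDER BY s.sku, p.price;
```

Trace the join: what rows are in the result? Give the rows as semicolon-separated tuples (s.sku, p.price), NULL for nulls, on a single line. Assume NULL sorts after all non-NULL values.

LEFT JOIN keeps every row from `products`; unmatched rows get NULL for `sales`'s columns.
Matching on p.sku = s.sku AND p.cat = s.cat. A NULL in a compared column never satisfies the condition.
- p row (sku=EZ, cat=TH): no match → kept, s columns NULL.
- p row (sku=RF, cat=GN): no match → kept, s columns NULL.
- p row (sku=RF, cat=TH): no match → kept, s columns NULL.
- p row (sku=OC, cat=TH): no match → kept, s columns NULL.
- p row (sku=NULL, cat=HP): no match → kept, s columns NULL.
- p row (sku=RF, cat=DM): no match → kept, s columns NULL.
After projecting and ordering:
s.sku | p.price
NULL | 29
NULL | 36
NULL | 46
NULL | 46
NULL | 59
NULL | NULL

(NULL, 29); (NULL, 36); (NULL, 46); (NULL, 46); (NULL, 59); (NULL, NULL)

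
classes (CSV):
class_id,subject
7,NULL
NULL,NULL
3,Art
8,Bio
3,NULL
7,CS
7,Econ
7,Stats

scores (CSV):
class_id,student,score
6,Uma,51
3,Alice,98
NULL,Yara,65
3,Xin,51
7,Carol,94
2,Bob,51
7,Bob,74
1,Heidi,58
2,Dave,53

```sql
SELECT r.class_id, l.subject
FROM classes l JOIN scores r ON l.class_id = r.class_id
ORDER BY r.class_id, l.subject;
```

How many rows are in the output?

12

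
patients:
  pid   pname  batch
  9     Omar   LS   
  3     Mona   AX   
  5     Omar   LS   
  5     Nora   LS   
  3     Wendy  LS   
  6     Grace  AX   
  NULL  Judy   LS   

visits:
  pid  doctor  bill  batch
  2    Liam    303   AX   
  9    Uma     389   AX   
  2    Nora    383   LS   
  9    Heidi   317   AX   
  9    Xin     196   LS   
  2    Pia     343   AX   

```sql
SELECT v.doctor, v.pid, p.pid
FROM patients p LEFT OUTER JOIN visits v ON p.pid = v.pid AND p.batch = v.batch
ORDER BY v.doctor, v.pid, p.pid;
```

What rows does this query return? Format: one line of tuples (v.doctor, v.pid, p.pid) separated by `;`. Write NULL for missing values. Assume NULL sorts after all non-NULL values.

LEFT JOIN keeps every row from `patients`; unmatched rows get NULL for `visits`'s columns.
Matching on p.pid = v.pid AND p.batch = v.batch. A NULL in a compared column never satisfies the condition.
Matched pairs: 1; unmatched p rows kept: 6.

(Xin, 9, 9); (NULL, NULL, 3); (NULL, NULL, 3); (NULL, NULL, 5); (NULL, NULL, 5); (NULL, NULL, 6); (NULL, NULL, NULL)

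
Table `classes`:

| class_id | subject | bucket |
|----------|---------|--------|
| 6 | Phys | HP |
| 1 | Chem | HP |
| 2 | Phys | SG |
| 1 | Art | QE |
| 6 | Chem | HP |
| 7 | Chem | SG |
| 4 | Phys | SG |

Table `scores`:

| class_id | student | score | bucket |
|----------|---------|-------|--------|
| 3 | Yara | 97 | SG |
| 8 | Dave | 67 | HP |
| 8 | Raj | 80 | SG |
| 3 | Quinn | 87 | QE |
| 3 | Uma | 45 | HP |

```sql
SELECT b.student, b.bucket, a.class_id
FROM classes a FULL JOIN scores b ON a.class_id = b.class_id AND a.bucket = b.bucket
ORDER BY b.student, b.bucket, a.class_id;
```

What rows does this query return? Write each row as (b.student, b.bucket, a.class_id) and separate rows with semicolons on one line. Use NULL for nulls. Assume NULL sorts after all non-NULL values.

(Dave, HP, NULL); (Quinn, QE, NULL); (Raj, SG, NULL); (Uma, HP, NULL); (Yara, SG, NULL); (NULL, NULL, 1); (NULL, NULL, 1); (NULL, NULL, 2); (NULL, NULL, 4); (NULL, NULL, 6); (NULL, NULL, 6); (NULL, NULL, 7)

FULL OUTER JOIN keeps every row from both sides; unmatched rows get NULL for the other side's columns.
Matching on a.class_id = b.class_id AND a.bucket = b.bucket.
Matched pairs: 0; unmatched a rows kept: 7; unmatched b rows kept: 5.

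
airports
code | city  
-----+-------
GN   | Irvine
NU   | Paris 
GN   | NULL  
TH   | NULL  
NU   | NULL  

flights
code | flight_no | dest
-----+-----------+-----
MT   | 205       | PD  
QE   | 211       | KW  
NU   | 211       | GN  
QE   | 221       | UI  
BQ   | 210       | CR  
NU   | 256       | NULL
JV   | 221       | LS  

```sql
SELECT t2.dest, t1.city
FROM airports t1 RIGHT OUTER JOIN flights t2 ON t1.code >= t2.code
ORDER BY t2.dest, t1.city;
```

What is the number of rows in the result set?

19

RIGHT JOIN keeps every row from `flights`; unmatched rows get NULL for `airports`'s columns.
Matching on t1.code >= t2.code.
- code=GN: 1 matching t2 row(s), so 1 row(s) emitted.
- code=NU: 5 matching t2 row(s), so 5 row(s) emitted.
- code=GN: 1 matching t2 row(s), so 1 row(s) emitted.
- code=TH: 7 matching t2 row(s), so 7 row(s) emitted.
- code=NU: 5 matching t2 row(s), so 5 row(s) emitted.
- every t2 row matched at least one t1 row.
Total: 19 rows.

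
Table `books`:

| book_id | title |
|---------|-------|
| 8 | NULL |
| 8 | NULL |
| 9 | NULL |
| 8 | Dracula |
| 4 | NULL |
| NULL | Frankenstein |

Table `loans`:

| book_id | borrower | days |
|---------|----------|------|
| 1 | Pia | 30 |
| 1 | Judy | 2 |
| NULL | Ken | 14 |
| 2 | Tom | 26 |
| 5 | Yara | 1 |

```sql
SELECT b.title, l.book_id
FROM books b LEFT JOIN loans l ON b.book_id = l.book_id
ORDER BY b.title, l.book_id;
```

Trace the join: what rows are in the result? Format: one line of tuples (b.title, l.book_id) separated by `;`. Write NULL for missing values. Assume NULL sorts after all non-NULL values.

(Dracula, NULL); (Frankenstein, NULL); (NULL, NULL); (NULL, NULL); (NULL, NULL); (NULL, NULL)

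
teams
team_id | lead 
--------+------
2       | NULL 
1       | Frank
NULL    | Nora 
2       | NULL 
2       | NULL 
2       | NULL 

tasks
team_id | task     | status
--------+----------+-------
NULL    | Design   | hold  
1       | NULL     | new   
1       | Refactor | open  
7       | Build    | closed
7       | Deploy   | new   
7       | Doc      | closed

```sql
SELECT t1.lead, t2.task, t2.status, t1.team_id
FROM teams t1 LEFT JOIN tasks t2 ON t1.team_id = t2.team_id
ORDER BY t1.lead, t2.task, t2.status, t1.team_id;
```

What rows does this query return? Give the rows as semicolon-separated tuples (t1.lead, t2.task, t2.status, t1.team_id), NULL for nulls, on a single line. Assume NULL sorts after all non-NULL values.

(Frank, Refactor, open, 1); (Frank, NULL, new, 1); (Nora, NULL, NULL, NULL); (NULL, NULL, NULL, 2); (NULL, NULL, NULL, 2); (NULL, NULL, NULL, 2); (NULL, NULL, NULL, 2)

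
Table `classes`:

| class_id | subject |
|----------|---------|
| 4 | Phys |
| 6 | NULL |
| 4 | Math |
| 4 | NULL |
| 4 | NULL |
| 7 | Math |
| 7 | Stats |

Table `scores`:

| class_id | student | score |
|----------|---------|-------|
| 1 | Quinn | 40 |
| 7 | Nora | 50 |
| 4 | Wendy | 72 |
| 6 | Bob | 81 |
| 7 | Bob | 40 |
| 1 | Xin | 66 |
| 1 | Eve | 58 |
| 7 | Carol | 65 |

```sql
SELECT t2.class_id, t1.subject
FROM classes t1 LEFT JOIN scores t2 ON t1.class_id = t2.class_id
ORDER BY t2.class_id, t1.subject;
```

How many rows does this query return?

11

LEFT JOIN keeps every row from `classes`; unmatched rows get NULL for `scores`'s columns.
Matching on t1.class_id = t2.class_id.
Matched pairs: 11; unmatched t1 rows kept: 0.
Total: 11 rows.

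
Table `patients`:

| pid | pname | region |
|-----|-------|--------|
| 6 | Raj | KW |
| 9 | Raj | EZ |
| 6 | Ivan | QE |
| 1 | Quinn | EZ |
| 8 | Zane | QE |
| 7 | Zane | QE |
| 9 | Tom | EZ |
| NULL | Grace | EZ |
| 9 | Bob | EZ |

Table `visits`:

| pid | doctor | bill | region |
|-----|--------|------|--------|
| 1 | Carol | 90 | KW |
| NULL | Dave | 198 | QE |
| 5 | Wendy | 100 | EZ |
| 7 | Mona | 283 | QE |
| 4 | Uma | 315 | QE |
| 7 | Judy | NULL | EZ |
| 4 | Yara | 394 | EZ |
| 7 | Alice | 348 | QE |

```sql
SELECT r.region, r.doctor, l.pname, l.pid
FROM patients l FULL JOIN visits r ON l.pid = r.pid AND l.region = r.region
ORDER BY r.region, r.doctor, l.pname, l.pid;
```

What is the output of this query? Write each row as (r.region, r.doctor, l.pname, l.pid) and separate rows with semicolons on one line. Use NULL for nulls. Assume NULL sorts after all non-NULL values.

(EZ, Judy, NULL, NULL); (EZ, Wendy, NULL, NULL); (EZ, Yara, NULL, NULL); (KW, Carol, NULL, NULL); (QE, Alice, Zane, 7); (QE, Dave, NULL, NULL); (QE, Mona, Zane, 7); (QE, Uma, NULL, NULL); (NULL, NULL, Bob, 9); (NULL, NULL, Grace, NULL); (NULL, NULL, Ivan, 6); (NULL, NULL, Quinn, 1); (NULL, NULL, Raj, 6); (NULL, NULL, Raj, 9); (NULL, NULL, Tom, 9); (NULL, NULL, Zane, 8)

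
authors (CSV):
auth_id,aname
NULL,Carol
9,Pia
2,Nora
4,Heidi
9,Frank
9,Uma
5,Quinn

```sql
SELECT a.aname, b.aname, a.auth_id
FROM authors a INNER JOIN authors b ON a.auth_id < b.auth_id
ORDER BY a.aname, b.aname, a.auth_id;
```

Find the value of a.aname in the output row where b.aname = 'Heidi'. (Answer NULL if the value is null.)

INNER JOIN keeps only pairs where the ON condition holds.
Matching on a.auth_id < b.auth_id. A NULL in a compared column never satisfies the condition.
- a (auth_id=NULL) has no partner → excluded.
- a (auth_id=9) has no partner → excluded.
- a (auth_id=2) pairs with 5 row(s) of b.
- a (auth_id=4) pairs with 4 row(s) of b.
- a (auth_id=9) has no partner → excluded.
- a (auth_id=9) has no partner → excluded.
- a (auth_id=5) pairs with 3 row(s) of b.

Nora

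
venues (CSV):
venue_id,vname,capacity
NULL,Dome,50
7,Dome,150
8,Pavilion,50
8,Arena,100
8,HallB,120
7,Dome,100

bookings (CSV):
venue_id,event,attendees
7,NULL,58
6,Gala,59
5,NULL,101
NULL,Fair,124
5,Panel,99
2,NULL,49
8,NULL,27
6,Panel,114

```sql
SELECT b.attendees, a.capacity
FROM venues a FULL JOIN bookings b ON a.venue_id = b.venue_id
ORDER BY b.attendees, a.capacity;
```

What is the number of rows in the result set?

FULL OUTER JOIN keeps every row from both sides; unmatched rows get NULL for the other side's columns.
Matching on a.venue_id = b.venue_id. A NULL in a compared column never satisfies the condition.
- a[0] venue_id=NULL → no match; kept with NULLs on the b side.
- a[1] venue_id=7 → 1 match(es) in b → 1 row(s).
- a[2] venue_id=8 → 1 match(es) in b → 1 row(s).
- a[3] venue_id=8 → 1 match(es) in b → 1 row(s).
- a[4] venue_id=8 → 1 match(es) in b → 1 row(s).
- a[5] venue_id=7 → 1 match(es) in b → 1 row(s).
- 6 b row(s) had no a match → kept, a columns NULL.
Total: 5 matched + 7 padded = 12 rows.

12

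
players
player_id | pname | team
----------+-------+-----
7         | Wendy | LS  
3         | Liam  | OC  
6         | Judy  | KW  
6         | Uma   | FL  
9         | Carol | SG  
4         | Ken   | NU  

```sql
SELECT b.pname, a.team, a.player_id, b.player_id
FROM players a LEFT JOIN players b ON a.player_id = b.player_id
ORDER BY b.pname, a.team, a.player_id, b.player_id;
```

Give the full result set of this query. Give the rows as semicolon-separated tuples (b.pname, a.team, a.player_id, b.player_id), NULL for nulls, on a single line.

(Carol, SG, 9, 9); (Judy, FL, 6, 6); (Judy, KW, 6, 6); (Ken, NU, 4, 4); (Liam, OC, 3, 3); (Uma, FL, 6, 6); (Uma, KW, 6, 6); (Wendy, LS, 7, 7)

LEFT JOIN keeps every row from `players a`; unmatched rows get NULL for `players b`'s columns.
Matching on a.player_id = b.player_id.
- a (player_id=7) pairs with 1 row(s) of b.
- a (player_id=3) pairs with 1 row(s) of b.
- a (player_id=6) pairs with 2 row(s) of b.
- a (player_id=6) pairs with 2 row(s) of b.
- a (player_id=9) pairs with 1 row(s) of b.
- a (player_id=4) pairs with 1 row(s) of b.
After projecting and ordering:
b.pname | a.team | a.player_id | b.player_id
Carol | SG | 9 | 9
Judy | FL | 6 | 6
Judy | KW | 6 | 6
Ken | NU | 4 | 4
Liam | OC | 3 | 3
Uma | FL | 6 | 6
Uma | KW | 6 | 6
Wendy | LS | 7 | 7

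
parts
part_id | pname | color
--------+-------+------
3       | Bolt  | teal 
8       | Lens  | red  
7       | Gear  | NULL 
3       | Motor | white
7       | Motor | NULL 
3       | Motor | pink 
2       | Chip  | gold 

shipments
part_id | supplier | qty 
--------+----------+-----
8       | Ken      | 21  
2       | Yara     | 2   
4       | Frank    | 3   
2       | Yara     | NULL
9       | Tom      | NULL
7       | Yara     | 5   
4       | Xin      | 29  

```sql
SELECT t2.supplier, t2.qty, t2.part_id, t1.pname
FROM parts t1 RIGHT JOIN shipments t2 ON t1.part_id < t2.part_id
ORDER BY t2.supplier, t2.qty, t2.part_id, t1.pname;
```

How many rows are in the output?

RIGHT JOIN keeps every row from `shipments`; unmatched rows get NULL for `parts`'s columns.
Matching on t1.part_id < t2.part_id.
Matched pairs: 25; unmatched t2 rows kept: 2.
Total: 25 matched + 2 padded = 27 rows.

27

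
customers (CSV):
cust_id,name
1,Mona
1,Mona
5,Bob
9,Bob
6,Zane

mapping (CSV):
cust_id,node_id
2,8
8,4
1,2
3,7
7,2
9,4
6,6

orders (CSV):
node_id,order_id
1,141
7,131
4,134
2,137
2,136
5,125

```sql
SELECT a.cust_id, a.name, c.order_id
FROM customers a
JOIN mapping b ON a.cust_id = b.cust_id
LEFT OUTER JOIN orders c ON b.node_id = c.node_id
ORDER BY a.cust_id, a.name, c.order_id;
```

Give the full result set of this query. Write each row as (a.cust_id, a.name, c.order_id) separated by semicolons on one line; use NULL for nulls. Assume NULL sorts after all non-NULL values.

(1, Mona, 136); (1, Mona, 136); (1, Mona, 137); (1, Mona, 137); (6, Zane, NULL); (9, Bob, 134)

Step 1 — a INNER JOIN b on cust_id → 4 row(s).
Then LEFT JOIN `orders c` on node_id: each of those 4 rows is kept; rows whose b.node_id has no match in c get NULL for c's columns.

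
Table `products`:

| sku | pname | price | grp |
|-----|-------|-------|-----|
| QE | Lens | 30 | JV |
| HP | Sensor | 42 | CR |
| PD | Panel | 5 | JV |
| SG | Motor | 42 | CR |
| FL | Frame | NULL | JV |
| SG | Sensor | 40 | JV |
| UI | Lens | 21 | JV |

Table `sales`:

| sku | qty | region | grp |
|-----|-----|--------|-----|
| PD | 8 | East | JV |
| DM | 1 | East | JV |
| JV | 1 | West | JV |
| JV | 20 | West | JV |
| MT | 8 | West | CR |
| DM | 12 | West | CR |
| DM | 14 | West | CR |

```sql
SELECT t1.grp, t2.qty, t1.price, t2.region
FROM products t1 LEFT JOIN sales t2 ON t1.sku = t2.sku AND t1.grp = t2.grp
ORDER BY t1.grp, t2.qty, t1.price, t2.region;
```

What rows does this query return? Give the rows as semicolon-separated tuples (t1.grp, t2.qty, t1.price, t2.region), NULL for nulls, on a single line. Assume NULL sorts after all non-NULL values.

(CR, NULL, 42, NULL); (CR, NULL, 42, NULL); (JV, 8, 5, East); (JV, NULL, 21, NULL); (JV, NULL, 30, NULL); (JV, NULL, 40, NULL); (JV, NULL, NULL, NULL)

LEFT JOIN keeps every row from `products`; unmatched rows get NULL for `sales`'s columns.
Matching on t1.sku = t2.sku AND t1.grp = t2.grp.
- t1[0] sku=QE, grp=JV → no match; kept with NULLs on the t2 side.
- t1[1] sku=HP, grp=CR → no match; kept with NULLs on the t2 side.
- t1[2] sku=PD, grp=JV → 1 match(es) in t2 → 1 row(s).
- t1[3] sku=SG, grp=CR → no match; kept with NULLs on the t2 side.
- t1[4] sku=FL, grp=JV → no match; kept with NULLs on the t2 side.
- t1[5] sku=SG, grp=JV → no match; kept with NULLs on the t2 side.
- t1[6] sku=UI, grp=JV → no match; kept with NULLs on the t2 side.
After projecting and ordering:
t1.grp | t2.qty | t1.price | t2.region
CR | NULL | 42 | NULL
CR | NULL | 42 | NULL
JV | 8 | 5 | East
JV | NULL | 21 | NULL
JV | NULL | 30 | NULL
JV | NULL | 40 | NULL
JV | NULL | NULL | NULL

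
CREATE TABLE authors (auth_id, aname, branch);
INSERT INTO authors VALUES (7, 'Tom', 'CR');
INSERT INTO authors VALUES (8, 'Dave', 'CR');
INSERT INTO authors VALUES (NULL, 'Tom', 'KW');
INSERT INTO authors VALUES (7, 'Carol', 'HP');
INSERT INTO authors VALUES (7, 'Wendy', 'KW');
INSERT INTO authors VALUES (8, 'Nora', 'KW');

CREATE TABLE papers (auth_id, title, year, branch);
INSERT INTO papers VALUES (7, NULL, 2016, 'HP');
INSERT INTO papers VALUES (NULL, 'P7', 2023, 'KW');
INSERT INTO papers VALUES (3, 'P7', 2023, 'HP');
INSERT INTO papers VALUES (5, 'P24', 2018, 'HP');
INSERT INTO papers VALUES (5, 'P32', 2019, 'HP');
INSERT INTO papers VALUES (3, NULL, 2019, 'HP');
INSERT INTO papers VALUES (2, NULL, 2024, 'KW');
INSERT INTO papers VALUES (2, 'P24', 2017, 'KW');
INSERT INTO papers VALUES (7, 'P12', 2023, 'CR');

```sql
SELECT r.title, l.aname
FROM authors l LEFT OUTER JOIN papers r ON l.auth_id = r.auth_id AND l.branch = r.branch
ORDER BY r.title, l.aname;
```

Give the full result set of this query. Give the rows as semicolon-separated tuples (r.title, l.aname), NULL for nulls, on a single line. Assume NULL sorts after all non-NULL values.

(P12, Tom); (NULL, Carol); (NULL, Dave); (NULL, Nora); (NULL, Tom); (NULL, Wendy)

LEFT JOIN keeps every row from `authors`; unmatched rows get NULL for `papers`'s columns.
Matching on l.auth_id = r.auth_id AND l.branch = r.branch. A NULL in a compared column never satisfies the condition.
Matched pairs: 2; unmatched l rows kept: 4.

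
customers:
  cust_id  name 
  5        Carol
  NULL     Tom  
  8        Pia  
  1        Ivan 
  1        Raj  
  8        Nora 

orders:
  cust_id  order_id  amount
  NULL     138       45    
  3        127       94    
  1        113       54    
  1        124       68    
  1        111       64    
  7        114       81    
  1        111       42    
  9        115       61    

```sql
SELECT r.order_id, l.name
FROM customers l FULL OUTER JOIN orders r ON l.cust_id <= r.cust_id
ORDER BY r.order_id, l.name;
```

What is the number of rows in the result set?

20

FULL OUTER JOIN keeps every row from both sides; unmatched rows get NULL for the other side's columns.
Matching on l.cust_id <= r.cust_id. A NULL in a compared column never satisfies the condition.
Matched pairs: 18; unmatched l rows kept: 1; unmatched r rows kept: 1.
Total: 18 matched + 2 padded = 20 rows.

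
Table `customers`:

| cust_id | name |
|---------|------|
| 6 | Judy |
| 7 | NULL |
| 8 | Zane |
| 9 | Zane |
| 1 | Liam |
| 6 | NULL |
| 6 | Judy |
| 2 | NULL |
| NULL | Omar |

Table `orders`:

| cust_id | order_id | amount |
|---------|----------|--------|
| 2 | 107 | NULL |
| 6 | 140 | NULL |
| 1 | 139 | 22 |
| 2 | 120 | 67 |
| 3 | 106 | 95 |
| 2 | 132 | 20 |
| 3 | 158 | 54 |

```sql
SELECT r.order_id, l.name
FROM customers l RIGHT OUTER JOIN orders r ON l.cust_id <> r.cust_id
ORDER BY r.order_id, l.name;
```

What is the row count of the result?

RIGHT JOIN keeps every row from `orders`; unmatched rows get NULL for `customers`'s columns.
Matching on l.cust_id <> r.cust_id. A NULL in a compared column never satisfies the condition.
Matched pairs: 49; unmatched r rows kept: 0.
Total: 49 rows.

49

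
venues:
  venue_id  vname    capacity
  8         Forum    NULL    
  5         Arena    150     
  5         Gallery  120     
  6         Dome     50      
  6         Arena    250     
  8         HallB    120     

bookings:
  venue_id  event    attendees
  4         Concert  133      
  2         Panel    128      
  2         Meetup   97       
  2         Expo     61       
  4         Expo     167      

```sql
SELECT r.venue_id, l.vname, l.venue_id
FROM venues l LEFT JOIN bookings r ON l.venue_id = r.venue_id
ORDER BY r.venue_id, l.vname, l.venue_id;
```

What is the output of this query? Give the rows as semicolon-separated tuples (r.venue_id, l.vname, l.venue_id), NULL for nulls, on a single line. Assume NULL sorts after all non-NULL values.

LEFT JOIN keeps every row from `venues`; unmatched rows get NULL for `bookings`'s columns.
Matching on l.venue_id = r.venue_id.
Matched pairs: 0; unmatched l rows kept: 6.

(NULL, Arena, 5); (NULL, Arena, 6); (NULL, Dome, 6); (NULL, Forum, 8); (NULL, Gallery, 5); (NULL, HallB, 8)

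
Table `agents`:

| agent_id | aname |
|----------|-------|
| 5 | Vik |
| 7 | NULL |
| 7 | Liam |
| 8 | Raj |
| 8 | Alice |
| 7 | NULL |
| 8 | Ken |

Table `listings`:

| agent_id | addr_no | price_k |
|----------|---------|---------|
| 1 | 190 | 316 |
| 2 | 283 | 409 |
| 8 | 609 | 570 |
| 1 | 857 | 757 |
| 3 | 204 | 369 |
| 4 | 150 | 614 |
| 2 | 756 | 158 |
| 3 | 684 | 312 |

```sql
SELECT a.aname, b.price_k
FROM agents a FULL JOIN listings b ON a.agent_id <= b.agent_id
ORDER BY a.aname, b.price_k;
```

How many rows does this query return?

FULL OUTER JOIN keeps every row from both sides; unmatched rows get NULL for the other side's columns.
Matching on a.agent_id <= b.agent_id.
- a row (agent_id=5): matches 1 b row(s) → 1 output row(s).
- a row (agent_id=7): matches 1 b row(s) → 1 output row(s).
- a row (agent_id=7): matches 1 b row(s) → 1 output row(s).
- a row (agent_id=8): matches 1 b row(s) → 1 output row(s).
- a row (agent_id=8): matches 1 b row(s) → 1 output row(s).
- a row (agent_id=7): matches 1 b row(s) → 1 output row(s).
- a row (agent_id=8): matches 1 b row(s) → 1 output row(s).
- plus 7 unmatched b row(s), each kept with NULL a columns.
Total: 7 matched + 7 padded = 14 rows.

14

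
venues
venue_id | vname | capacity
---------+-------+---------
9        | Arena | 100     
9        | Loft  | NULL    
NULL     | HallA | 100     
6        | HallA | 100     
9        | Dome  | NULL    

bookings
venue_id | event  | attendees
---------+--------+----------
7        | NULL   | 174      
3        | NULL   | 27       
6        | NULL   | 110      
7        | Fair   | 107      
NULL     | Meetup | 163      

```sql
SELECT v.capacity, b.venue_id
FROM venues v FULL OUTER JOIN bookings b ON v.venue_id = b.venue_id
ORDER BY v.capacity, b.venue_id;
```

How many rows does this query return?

9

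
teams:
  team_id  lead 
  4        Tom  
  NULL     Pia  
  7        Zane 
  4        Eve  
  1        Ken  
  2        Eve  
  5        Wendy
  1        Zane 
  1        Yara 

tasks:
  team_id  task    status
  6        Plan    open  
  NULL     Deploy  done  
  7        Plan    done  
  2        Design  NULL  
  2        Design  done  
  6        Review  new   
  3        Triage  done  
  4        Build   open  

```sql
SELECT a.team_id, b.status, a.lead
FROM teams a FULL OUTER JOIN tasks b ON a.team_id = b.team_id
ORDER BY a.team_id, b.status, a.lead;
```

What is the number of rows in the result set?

FULL OUTER JOIN keeps every row from both sides; unmatched rows get NULL for the other side's columns.
Matching on a.team_id = b.team_id. A NULL in a compared column never satisfies the condition.
Matched pairs: 5; unmatched a rows kept: 5; unmatched b rows kept: 4.
Total: 5 matched + 9 padded = 14 rows.

14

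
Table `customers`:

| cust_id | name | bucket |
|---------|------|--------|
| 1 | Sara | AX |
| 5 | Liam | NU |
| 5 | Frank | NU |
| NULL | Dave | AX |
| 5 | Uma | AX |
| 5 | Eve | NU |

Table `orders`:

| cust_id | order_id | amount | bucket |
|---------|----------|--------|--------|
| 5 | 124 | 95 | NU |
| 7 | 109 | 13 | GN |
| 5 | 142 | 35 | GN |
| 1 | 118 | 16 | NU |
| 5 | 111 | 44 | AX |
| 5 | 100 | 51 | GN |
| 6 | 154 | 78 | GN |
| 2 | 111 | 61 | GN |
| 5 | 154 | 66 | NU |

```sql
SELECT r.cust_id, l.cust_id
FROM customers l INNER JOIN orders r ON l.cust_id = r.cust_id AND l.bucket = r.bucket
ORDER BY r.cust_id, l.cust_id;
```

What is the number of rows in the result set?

7

INNER JOIN keeps only pairs where the ON condition holds.
Matching on l.cust_id = r.cust_id AND l.bucket = r.bucket. A NULL in a compared column never satisfies the condition.
- l row (cust_id=1, bucket=AX): no match → dropped.
- l row (cust_id=5, bucket=NU): matches 2 r row(s) → 2 output row(s).
- l row (cust_id=5, bucket=NU): matches 2 r row(s) → 2 output row(s).
- l row (cust_id=NULL, bucket=AX): no match → dropped.
- l row (cust_id=5, bucket=AX): matches 1 r row(s) → 1 output row(s).
- l row (cust_id=5, bucket=NU): matches 2 r row(s) → 2 output row(s).
Total: 7 rows.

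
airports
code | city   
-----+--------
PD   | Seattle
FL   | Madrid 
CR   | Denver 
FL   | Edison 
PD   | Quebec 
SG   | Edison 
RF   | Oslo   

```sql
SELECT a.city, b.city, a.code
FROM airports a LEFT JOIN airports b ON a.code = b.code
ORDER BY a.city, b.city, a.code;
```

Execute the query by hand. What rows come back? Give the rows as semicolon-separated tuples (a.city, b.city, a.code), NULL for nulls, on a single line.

(Denver, Denver, CR); (Edison, Edison, FL); (Edison, Edison, SG); (Edison, Madrid, FL); (Madrid, Edison, FL); (Madrid, Madrid, FL); (Oslo, Oslo, RF); (Quebec, Quebec, PD); (Quebec, Seattle, PD); (Seattle, Quebec, PD); (Seattle, Seattle, PD)

LEFT JOIN keeps every row from `airports a`; unmatched rows get NULL for `airports b`'s columns.
Matching on a.code = b.code.
Matched pairs: 11; unmatched a rows kept: 0.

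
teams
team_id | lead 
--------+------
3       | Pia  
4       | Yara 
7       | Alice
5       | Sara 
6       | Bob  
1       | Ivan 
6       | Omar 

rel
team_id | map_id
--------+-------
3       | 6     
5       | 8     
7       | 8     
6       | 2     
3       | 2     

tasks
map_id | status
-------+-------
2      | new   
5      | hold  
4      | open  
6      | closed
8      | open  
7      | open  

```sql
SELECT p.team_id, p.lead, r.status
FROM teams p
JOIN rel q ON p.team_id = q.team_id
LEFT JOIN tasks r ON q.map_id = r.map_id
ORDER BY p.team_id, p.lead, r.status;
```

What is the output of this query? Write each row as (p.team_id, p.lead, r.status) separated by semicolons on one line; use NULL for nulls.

(3, Pia, closed); (3, Pia, new); (5, Sara, open); (6, Bob, new); (6, Omar, new); (7, Alice, open)

Step 1 — p INNER JOIN q on team_id → 6 row(s).
Then LEFT JOIN `tasks r` on map_id: each of those 6 rows is kept; rows whose q.map_id has no match in r get NULL for r's columns.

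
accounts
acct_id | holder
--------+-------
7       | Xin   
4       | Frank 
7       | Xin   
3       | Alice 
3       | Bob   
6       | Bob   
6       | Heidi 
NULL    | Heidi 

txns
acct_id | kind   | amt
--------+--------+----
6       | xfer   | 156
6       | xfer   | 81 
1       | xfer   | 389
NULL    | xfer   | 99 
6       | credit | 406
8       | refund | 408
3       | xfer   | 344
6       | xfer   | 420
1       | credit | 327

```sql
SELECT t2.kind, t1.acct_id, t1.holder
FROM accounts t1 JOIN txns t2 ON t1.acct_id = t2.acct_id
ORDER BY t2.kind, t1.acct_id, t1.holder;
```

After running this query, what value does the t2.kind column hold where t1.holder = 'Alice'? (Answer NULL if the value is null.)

INNER JOIN keeps only pairs where the ON condition holds.
Matching on t1.acct_id = t2.acct_id. A NULL in a compared column never satisfies the condition.
- t1 row (acct_id=7): no match → dropped.
- t1 row (acct_id=4): no match → dropped.
- t1 row (acct_id=7): no match → dropped.
- t1 row (acct_id=3): matches 1 t2 row(s) → 1 output row(s).
- t1 row (acct_id=3): matches 1 t2 row(s) → 1 output row(s).
- t1 row (acct_id=6): matches 4 t2 row(s) → 4 output row(s).
- t1 row (acct_id=6): matches 4 t2 row(s) → 4 output row(s).
- t1 row (acct_id=NULL): no match → dropped.

xfer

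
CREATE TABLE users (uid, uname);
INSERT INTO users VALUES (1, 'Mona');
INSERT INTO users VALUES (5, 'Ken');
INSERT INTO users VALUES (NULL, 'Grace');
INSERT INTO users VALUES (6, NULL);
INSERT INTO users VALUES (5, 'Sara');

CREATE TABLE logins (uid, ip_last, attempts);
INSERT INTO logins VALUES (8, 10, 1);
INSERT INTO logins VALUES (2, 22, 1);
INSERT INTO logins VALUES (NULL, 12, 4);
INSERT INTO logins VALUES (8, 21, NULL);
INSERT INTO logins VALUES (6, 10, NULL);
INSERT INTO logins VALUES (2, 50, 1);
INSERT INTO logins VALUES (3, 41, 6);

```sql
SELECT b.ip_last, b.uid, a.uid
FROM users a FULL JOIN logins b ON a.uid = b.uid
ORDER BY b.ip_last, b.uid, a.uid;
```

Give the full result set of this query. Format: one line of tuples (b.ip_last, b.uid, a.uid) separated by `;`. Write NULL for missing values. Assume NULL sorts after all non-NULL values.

(10, 6, 6); (10, 8, NULL); (12, NULL, NULL); (21, 8, NULL); (22, 2, NULL); (41, 3, NULL); (50, 2, NULL); (NULL, NULL, 1); (NULL, NULL, 5); (NULL, NULL, 5); (NULL, NULL, NULL)

FULL OUTER JOIN keeps every row from both sides; unmatched rows get NULL for the other side's columns.
Matching on a.uid = b.uid. A NULL in a compared column never satisfies the condition.
Matched pairs: 1; unmatched a rows kept: 4; unmatched b rows kept: 6.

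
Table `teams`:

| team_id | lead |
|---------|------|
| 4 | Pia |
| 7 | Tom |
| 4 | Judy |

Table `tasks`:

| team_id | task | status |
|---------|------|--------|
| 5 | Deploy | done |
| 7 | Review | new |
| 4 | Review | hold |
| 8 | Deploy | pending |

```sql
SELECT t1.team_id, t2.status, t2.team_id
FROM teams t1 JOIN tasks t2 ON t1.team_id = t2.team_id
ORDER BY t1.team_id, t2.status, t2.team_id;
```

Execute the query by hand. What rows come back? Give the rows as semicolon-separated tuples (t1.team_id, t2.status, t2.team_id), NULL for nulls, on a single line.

INNER JOIN keeps only pairs where the ON condition holds.
Matching on t1.team_id = t2.team_id.
- t1[0] team_id=4 → 1 match(es) in t2 → 1 row(s).
- t1[1] team_id=7 → 1 match(es) in t2 → 1 row(s).
- t1[2] team_id=4 → 1 match(es) in t2 → 1 row(s).
After projecting and ordering:
t1.team_id | t2.status | t2.team_id
4 | hold | 4
4 | hold | 4
7 | new | 7

(4, hold, 4); (4, hold, 4); (7, new, 7)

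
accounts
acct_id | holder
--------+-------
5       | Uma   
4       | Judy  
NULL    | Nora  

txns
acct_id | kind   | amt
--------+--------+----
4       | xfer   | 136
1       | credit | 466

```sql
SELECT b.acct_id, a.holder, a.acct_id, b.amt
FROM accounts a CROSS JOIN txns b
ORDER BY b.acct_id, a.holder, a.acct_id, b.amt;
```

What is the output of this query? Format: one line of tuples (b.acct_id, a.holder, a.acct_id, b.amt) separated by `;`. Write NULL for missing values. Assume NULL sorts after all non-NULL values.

(1, Judy, 4, 466); (1, Nora, NULL, 466); (1, Uma, 5, 466); (4, Judy, 4, 136); (4, Nora, NULL, 136); (4, Uma, 5, 136)

CROSS JOIN pairs every row of `accounts` with every row of `txns`: 3 × 2 = 6 rows.
After projecting and ordering:
b.acct_id | a.holder | a.acct_id | b.amt
1 | Judy | 4 | 466
1 | Nora | NULL | 466
1 | Uma | 5 | 466
4 | Judy | 4 | 136
4 | Nora | NULL | 136
4 | Uma | 5 | 136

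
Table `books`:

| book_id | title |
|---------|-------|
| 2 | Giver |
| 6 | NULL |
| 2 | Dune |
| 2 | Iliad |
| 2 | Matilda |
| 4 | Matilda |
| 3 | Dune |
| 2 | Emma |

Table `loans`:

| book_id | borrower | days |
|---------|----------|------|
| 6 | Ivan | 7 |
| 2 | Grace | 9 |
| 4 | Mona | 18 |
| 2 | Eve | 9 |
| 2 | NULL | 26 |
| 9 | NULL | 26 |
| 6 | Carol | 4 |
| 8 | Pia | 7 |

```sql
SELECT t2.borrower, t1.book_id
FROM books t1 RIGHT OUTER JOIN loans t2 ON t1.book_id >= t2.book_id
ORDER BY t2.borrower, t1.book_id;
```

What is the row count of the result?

RIGHT JOIN keeps every row from `loans`; unmatched rows get NULL for `books`'s columns.
Matching on t1.book_id >= t2.book_id.
- t1 row (book_id=2): matches 3 t2 row(s) → 3 output row(s).
- t1 row (book_id=6): matches 6 t2 row(s) → 6 output row(s).
- t1 row (book_id=2): matches 3 t2 row(s) → 3 output row(s).
- t1 row (book_id=2): matches 3 t2 row(s) → 3 output row(s).
- t1 row (book_id=2): matches 3 t2 row(s) → 3 output row(s).
- t1 row (book_id=4): matches 4 t2 row(s) → 4 output row(s).
- t1 row (book_id=3): matches 3 t2 row(s) → 3 output row(s).
- t1 row (book_id=2): matches 3 t2 row(s) → 3 output row(s).
- 2 row(s) from t2 found no t1 partner → padded with NULL.
Total: 28 matched + 2 padded = 30 rows.

30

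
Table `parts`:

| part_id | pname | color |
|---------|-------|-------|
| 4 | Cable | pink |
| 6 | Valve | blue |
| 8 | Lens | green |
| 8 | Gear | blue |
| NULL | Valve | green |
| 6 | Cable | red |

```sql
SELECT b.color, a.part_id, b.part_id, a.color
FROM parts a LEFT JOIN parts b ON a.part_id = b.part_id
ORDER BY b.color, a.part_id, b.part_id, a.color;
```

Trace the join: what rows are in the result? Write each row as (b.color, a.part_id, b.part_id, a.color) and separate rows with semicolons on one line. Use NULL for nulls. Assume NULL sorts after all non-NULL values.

LEFT JOIN keeps every row from `parts a`; unmatched rows get NULL for `parts b`'s columns.
Matching on a.part_id = b.part_id. A NULL in a compared column never satisfies the condition.
- a (part_id=4) pairs with 1 row(s) of b.
- a (part_id=6) pairs with 2 row(s) of b.
- a (part_id=8) pairs with 2 row(s) of b.
- a (part_id=8) pairs with 2 row(s) of b.
- a (part_id=NULL) has no partner → padded with NULL.
- a (part_id=6) pairs with 2 row(s) of b.
After projecting and ordering:
b.color | a.part_id | b.part_id | a.color
blue | 6 | 6 | blue
blue | 6 | 6 | red
blue | 8 | 8 | blue
blue | 8 | 8 | green
green | 8 | 8 | blue
green | 8 | 8 | green
pink | 4 | 4 | pink
red | 6 | 6 | blue
red | 6 | 6 | red
NULL | NULL | NULL | green

(blue, 6, 6, blue); (blue, 6, 6, red); (blue, 8, 8, blue); (blue, 8, 8, green); (green, 8, 8, blue); (green, 8, 8, green); (pink, 4, 4, pink); (red, 6, 6, blue); (red, 6, 6, red); (NULL, NULL, NULL, green)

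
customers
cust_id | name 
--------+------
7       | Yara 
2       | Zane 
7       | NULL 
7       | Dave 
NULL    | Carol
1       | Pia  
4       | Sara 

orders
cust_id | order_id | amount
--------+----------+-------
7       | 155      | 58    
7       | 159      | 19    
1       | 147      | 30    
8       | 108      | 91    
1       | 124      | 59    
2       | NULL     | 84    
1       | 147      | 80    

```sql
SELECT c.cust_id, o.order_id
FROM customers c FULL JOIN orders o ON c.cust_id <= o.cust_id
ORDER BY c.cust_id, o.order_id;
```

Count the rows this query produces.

FULL OUTER JOIN keeps every row from both sides; unmatched rows get NULL for the other side's columns.
Matching on c.cust_id <= o.cust_id. A NULL in a compared column never satisfies the condition.
Matched pairs: 23; unmatched c rows kept: 1; unmatched o rows kept: 0.
Total: 23 matched + 1 padded = 24 rows.

24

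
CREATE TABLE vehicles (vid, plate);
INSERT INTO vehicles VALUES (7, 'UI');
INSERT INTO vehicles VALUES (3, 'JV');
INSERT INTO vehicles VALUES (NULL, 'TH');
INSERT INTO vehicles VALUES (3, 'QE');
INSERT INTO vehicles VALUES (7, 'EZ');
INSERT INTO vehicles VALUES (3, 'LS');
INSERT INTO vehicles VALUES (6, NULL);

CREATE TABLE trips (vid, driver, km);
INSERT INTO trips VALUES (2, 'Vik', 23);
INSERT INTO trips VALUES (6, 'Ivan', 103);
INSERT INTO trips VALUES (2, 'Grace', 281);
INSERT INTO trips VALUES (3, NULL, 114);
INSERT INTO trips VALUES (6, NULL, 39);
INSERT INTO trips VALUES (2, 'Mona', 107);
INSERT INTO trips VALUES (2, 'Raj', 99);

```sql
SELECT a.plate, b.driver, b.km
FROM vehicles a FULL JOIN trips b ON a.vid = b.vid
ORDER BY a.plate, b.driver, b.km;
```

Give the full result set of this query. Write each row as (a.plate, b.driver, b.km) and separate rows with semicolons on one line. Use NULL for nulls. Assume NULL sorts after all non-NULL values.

FULL OUTER JOIN keeps every row from both sides; unmatched rows get NULL for the other side's columns.
Matching on a.vid = b.vid. A NULL in a compared column never satisfies the condition.
- a row (vid=7): no match → kept, b columns NULL.
- a row (vid=3): matches 1 b row(s) → 1 output row(s).
- a row (vid=NULL): no match → kept, b columns NULL.
- a row (vid=3): matches 1 b row(s) → 1 output row(s).
- a row (vid=7): no match → kept, b columns NULL.
- a row (vid=3): matches 1 b row(s) → 1 output row(s).
- a row (vid=6): matches 2 b row(s) → 2 output row(s).
- 4 row(s) from b found no a partner → padded with NULL.

(EZ, NULL, NULL); (JV, NULL, 114); (LS, NULL, 114); (QE, NULL, 114); (TH, NULL, NULL); (UI, NULL, NULL); (NULL, Grace, 281); (NULL, Ivan, 103); (NULL, Mona, 107); (NULL, Raj, 99); (NULL, Vik, 23); (NULL, NULL, 39)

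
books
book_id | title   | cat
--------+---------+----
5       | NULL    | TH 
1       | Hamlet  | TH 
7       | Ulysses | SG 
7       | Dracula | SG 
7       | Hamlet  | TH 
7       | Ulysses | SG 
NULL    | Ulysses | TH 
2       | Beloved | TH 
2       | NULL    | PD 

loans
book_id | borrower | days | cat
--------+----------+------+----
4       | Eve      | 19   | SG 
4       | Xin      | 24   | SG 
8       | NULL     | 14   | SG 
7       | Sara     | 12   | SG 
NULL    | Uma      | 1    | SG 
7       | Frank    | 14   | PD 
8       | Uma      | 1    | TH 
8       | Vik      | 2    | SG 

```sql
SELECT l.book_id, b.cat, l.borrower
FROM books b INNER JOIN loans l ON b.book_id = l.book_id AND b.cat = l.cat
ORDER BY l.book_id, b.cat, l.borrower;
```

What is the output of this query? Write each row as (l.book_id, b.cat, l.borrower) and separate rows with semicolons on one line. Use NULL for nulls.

INNER JOIN keeps only pairs where the ON condition holds.
Matching on b.book_id = l.book_id AND b.cat = l.cat. A NULL in a compared column never satisfies the condition.
- book_id=5, cat=TH: no matching l row, dropped.
- book_id=1, cat=TH: no matching l row, dropped.
- book_id=7, cat=SG: 1 matching l row(s), so 1 row(s) emitted.
- book_id=7, cat=SG: 1 matching l row(s), so 1 row(s) emitted.
- book_id=7, cat=TH: no matching l row, dropped.
- book_id=7, cat=SG: 1 matching l row(s), so 1 row(s) emitted.
- book_id=NULL, cat=TH: no matching l row, dropped.
- book_id=2, cat=TH: no matching l row, dropped.
- book_id=2, cat=PD: no matching l row, dropped.
After projecting and ordering:
l.book_id | b.cat | l.borrower
7 | SG | Sara
7 | SG | Sara
7 | SG | Sara

(7, SG, Sara); (7, SG, Sara); (7, SG, Sara)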